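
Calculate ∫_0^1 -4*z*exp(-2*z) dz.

-1 + 3*exp(-2)

Integrate by parts once (u = z, dv = -4*exp(-2*z) dz).
An antiderivative is F(z) = (2*z + 1)*exp(-2*z).
Then F(1) - F(0) = (3*exp(-2)) - (1) = -1 + 3*exp(-2).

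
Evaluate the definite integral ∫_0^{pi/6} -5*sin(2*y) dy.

An antiderivative is F(y) = 5*cos(2*y)/2.
Then F(pi/6) - F(0) = (5/4) - (5/2) = -5/4.

-5/4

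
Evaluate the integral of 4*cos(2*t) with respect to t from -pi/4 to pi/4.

4

An antiderivative is F(t) = 2*sin(2*t).
Then F(pi/4) - F(-pi/4) = (2) - (-2) = 4.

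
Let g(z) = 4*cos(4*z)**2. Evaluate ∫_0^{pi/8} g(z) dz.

Use the identity cos^2(4*z) = (1 + cos(8*z))/2.
An antiderivative is F(z) = 2*z + sin(8*z)/4.
Then F(pi/8) - F(0) = (pi/4) - (0) = pi/4.

pi/4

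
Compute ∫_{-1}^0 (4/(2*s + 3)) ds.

log(9)

An antiderivative is F(s) = 2*log(2*s + 3).
Then F(0) - F(-1) = (log(9)) - (0) = log(9).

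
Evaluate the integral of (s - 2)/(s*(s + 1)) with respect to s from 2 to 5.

log(32/25)

Factor the denominator: s**2 + s = (s + 1)s.
Partial fractions: (s - 2)/(s*(s + 1)) = 3/(s + 1) - 2/s.
An antiderivative is F(s) = -2*log(s) + 3*log(s + 1).
Then F(5) - F(2) = (-2*log(5) + 3*log(2) + 3*log(3)) - (log(27/4)) = log(32/25).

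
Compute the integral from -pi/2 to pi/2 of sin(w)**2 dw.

Use the identity sin^2(w) = (1 - cos(2*w))/2.
An antiderivative is F(w) = w/2 - sin(2*w)/4.
Then F(pi/2) - F(-pi/2) = (pi/4) - (-pi/4) = pi/2.

pi/2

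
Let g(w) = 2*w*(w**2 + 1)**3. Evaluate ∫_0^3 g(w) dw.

Let u = w**2 + 1, so du = 2*w dw. When w = 0, u = 1; when w = 3, u = 10.
The integral becomes ∫ u**3 du from 1 to 10, with antiderivative u**4/4.
Back in w: F(w) = (w**2 + 1)**4/4.
Then F(3) - F(0) = (2500) - (1/4) = 9999/4.

9999/4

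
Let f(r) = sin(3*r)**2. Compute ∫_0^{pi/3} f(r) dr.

Use the identity sin^2(3*r) = (1 - cos(6*r))/2.
An antiderivative is F(r) = r/2 - sin(6*r)/12.
Then F(pi/3) - F(0) = (pi/6) - (0) = pi/6.

pi/6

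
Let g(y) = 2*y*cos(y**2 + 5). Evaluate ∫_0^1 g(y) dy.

sin(6) - sin(5)

Let u = y**2 + 5, so du = 2*y dy. When y = 0, u = 5; when y = 1, u = 6.
The integral becomes ∫ cos(u) du from 5 to 6, with antiderivative sin(u).
Back in y: F(y) = sin(y**2 + 5).
Then F(1) - F(0) = (sin(6)) - (sin(5)) = sin(6) - sin(5).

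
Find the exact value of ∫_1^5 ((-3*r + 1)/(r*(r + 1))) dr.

Factor the denominator: r**2 + r = (r + 1)r.
Partial fractions: (-3*r + 1)/(r*(r + 1)) = -4/(r + 1) + 1/r.
An antiderivative is F(r) = log(r) - 4*log(r + 1).
Then F(5) - F(1) = (-4*log(3) - 4*log(2) + log(5)) - (-log(16)) = log(5/81).

log(5/81)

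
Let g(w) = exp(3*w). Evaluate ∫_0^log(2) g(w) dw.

Let u = exp(w), so du = exp(w) dw. When w = 0, u = 1; when w = log(2), u = 2.
The integral becomes ∫ u**2 du from 1 to 2, with antiderivative u**3/3.
Back in w: F(w) = exp(3*w)/3.
Then F(log(2)) - F(0) = (8/3) - (1/3) = 7/3.

7/3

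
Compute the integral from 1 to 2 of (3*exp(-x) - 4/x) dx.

-4*log(2) - 3*exp(-2) + 3*exp(-1)

An antiderivative is F(x) = -4*log(x) - 3*exp(-x).
Then F(2) - F(1) = (-4*log(2) - 3*exp(-2)) - (-3*exp(-1)) = -4*log(2) - 3*exp(-2) + 3*exp(-1).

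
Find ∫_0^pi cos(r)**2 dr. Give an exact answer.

pi/2

Use the identity cos^2(r) = (1 + cos(2*r))/2.
An antiderivative is F(r) = r/2 + sin(2*r)/4.
Then F(pi) - F(0) = (pi/2) - (0) = pi/2.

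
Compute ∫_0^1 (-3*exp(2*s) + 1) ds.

An antiderivative is F(s) = -3*exp(2*s)/2 + s.
Then F(1) - F(0) = (1 - 3*exp(2)/2) - (-3/2) = 5/2 - 3*exp(2)/2.

5/2 - 3*exp(2)/2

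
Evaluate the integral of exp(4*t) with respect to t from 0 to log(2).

15/4

Let u = exp(t), so du = exp(t) dt. When t = 0, u = 1; when t = log(2), u = 2.
The integral becomes ∫ u**3 du from 1 to 2, with antiderivative u**4/4.
Back in t: F(t) = exp(4*t)/4.
Then F(log(2)) - F(0) = (4) - (1/4) = 15/4.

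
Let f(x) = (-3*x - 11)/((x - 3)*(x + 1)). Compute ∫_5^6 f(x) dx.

Factor the denominator: x**2 - 2*x - 3 = (x + 1)(x - 3).
Partial fractions: (-3*x - 11)/((x - 3)*(x + 1)) = 2/(x + 1) - 5/(x - 3).
An antiderivative is F(x) = -5*log(x - 3) + 2*log(x + 1).
Then F(6) - F(5) = (-5*log(3) + 2*log(7)) - (log(9/8)) = -7*log(3) + 3*log(2) + 2*log(7).

-7*log(3) + 3*log(2) + 2*log(7)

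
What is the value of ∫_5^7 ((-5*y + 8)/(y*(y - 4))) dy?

Factor the denominator: y**2 - 4*y = y(y - 4).
Partial fractions: (-5*y + 8)/(y*(y - 4)) = -2/y - 3/(y - 4).
An antiderivative is F(y) = -2*log(y) - 3*log(y - 4).
Then F(7) - F(5) = (-2*log(7) - 3*log(3)) - (-log(25)) = -2*log(7) - 3*log(3) + 2*log(5).

-2*log(7) - 3*log(3) + 2*log(5)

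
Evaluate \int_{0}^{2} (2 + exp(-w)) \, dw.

An antiderivative is F(w) = 2*w - exp(-w).
Then F(2) - F(0) = (4 - exp(-2)) - (-1) = 5 - exp(-2).

5 - exp(-2)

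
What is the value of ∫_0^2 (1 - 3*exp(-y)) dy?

-1 + 3*exp(-2)

An antiderivative is F(y) = y + 3*exp(-y).
Then F(2) - F(0) = (3*exp(-2) + 2) - (3) = -1 + 3*exp(-2).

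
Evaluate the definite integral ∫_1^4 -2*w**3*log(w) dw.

Integrate by parts once (u = ln w, dv = -2*w**3 dw).
An antiderivative is F(w) = -w**4*(4*log(w) - 1)/8.
Then F(4) - F(1) = (32 - 256*log(2)) - (1/8) = 255/8 - 256*log(2).

255/8 - 256*log(2)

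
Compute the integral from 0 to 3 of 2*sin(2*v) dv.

Let u = 2*v, so du = 2 dv. When v = 0, u = 0; when v = 3, u = 6.
The integral becomes ∫ sin(u) du from 0 to 6, with antiderivative -cos(u).
Back in v: F(v) = -cos(2*v).
Then F(3) - F(0) = (-cos(6)) - (-1) = 1 - cos(6).

1 - cos(6)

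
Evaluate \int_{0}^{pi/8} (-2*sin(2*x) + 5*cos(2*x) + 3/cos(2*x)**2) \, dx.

An antiderivative is F(x) = 5*sin(2*x)/2 + cos(2*x) + 3*tan(2*x)/2.
Then F(pi/8) - F(0) = (3/2 + 7*sqrt(2)/4) - (1) = 1/2 + 7*sqrt(2)/4.

1/2 + 7*sqrt(2)/4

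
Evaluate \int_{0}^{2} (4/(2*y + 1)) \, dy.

An antiderivative is F(y) = 2*log(2*y + 1).
Then F(2) - F(0) = (log(25)) - (0) = log(25).

log(25)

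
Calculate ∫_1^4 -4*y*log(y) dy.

15 - 64*log(2)

Integrate by parts once (u = ln y, dv = -4*y dy).
An antiderivative is F(y) = -y**2*(2*log(y) - 1).
Then F(4) - F(1) = (16 - 64*log(2)) - (1) = 15 - 64*log(2).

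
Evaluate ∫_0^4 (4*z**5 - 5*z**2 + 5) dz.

By the power rule, an antiderivative is F(z) = 2*z**6/3 - 5*z**3/3 + 5*z.
Then F(4) - F(0) = (2644) - (0) = 2644.

2644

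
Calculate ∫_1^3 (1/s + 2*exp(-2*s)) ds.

-exp(-6) + exp(-2) + log(3)

An antiderivative is F(s) = log(s) - exp(-2*s).
Then F(3) - F(1) = (-exp(-6) + log(3)) - (-exp(-2)) = -exp(-6) + exp(-2) + log(3).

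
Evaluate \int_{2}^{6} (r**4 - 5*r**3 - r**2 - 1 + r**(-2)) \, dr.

By the power rule, an antiderivative is F(r) = r**5/5 - 5*r**4/4 - r**3/3 - r - 1/r.
Then F(6) - F(2) = (-4289/30) - (-563/30) = -621/5.

-621/5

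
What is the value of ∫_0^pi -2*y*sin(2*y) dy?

Integrate by parts once (u = y, dv = -2*sin(2*y) dy).
An antiderivative is F(y) = y*cos(2*y) - sin(2*y)/2.
Then F(pi) - F(0) = (pi) - (0) = pi.

pi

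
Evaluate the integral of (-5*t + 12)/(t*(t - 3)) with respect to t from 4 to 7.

Factor the denominator: t**2 - 3*t = t(t - 3).
Partial fractions: (-5*t + 12)/(t*(t - 3)) = -4/t - 1/(t - 3).
An antiderivative is F(t) = -4*log(t) - log(t - 3).
Then F(7) - F(4) = (-4*log(7) - 2*log(2)) - (-8*log(2)) = -4*log(7) + 6*log(2).

-4*log(7) + 6*log(2)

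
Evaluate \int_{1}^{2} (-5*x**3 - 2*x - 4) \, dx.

-103/4

By the power rule, an antiderivative is F(x) = -5*x**4/4 - x**2 - 4*x.
Then F(2) - F(1) = (-32) - (-25/4) = -103/4.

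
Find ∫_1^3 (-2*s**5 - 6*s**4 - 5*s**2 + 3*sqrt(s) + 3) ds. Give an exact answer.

-2862/5 + 6*sqrt(3)

By the power rule, an antiderivative is F(s) = -s**6/3 - 6*s**5/5 + 2*s**(3/2) - 5*s**3/3 + 3*s.
Then F(3) - F(1) = (-2853/5 + 6*sqrt(3)) - (9/5) = -2862/5 + 6*sqrt(3).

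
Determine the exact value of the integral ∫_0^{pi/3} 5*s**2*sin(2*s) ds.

-15/8 + 5*pi**2/36 + 5*sqrt(3)*pi/12

Integrate by parts twice (u = s^2, dv = 5*sin(2*s) ds).
An antiderivative is F(s) = -5*s**2*cos(2*s)/2 + 5*s*sin(2*s)/2 + 5*cos(2*s)/4.
Then F(pi/3) - F(0) = (-5/8 + 5*pi**2/36 + 5*sqrt(3)*pi/12) - (5/4) = -15/8 + 5*pi**2/36 + 5*sqrt(3)*pi/12.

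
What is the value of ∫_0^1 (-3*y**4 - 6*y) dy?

-18/5

By the power rule, an antiderivative is F(y) = -3*y**5/5 - 3*y**2.
Then F(1) - F(0) = (-18/5) - (0) = -18/5.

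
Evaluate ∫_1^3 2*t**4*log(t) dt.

-484/25 + 486*log(3)/5

Integrate by parts once (u = ln t, dv = 2*t**4 dt).
An antiderivative is F(t) = 2*t**5*(5*log(t) - 1)/25.
Then F(3) - F(1) = (-486/25 + 486*log(3)/5) - (-2/25) = -484/25 + 486*log(3)/5.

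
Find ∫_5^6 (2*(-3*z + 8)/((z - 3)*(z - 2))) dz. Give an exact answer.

Factor the denominator: z**2 - 5*z + 6 = (z - 2)(z - 3).
Partial fractions: 2*(-3*z + 8)/((z - 3)*(z - 2)) = -4/(z - 2) - 2/(z - 3).
An antiderivative is F(z) = -2*log(z - 3) - 4*log(z - 2).
Then F(6) - F(5) = (-8*log(2) - 2*log(3)) - (-4*log(3) - 2*log(2)) = log(9/64).

log(9/64)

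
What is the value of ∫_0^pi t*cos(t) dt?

Integrate by parts once (u = t, dv = cos(t) dt).
An antiderivative is F(t) = t*sin(t) + cos(t).
Then F(pi) - F(0) = (-1) - (1) = -2.

-2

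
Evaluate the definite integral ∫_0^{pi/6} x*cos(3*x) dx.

Integrate by parts once (u = x, dv = cos(3*x) dx).
An antiderivative is F(x) = x*sin(3*x)/3 + cos(3*x)/9.
Then F(pi/6) - F(0) = (pi/18) - (1/9) = -1/9 + pi/18.

-1/9 + pi/18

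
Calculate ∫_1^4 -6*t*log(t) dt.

Integrate by parts once (u = ln t, dv = -6*t dt).
An antiderivative is F(t) = -3*t**2*(2*log(t) - 1)/2.
Then F(4) - F(1) = (24 - 96*log(2)) - (3/2) = 45/2 - 96*log(2).

45/2 - 96*log(2)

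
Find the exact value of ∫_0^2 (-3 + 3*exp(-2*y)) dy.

An antiderivative is F(y) = -3*y - 3*exp(-2*y)/2.
Then F(2) - F(0) = (-6 - 3*exp(-4)/2) - (-3/2) = -9/2 - 3*exp(-4)/2.

-9/2 - 3*exp(-4)/2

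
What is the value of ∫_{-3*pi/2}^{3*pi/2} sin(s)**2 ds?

Use the identity sin^2(s) = (1 - cos(2*s))/2.
An antiderivative is F(s) = s/2 - sin(2*s)/4.
Then F(3*pi/2) - F(-3*pi/2) = (3*pi/4) - (-3*pi/4) = 3*pi/2.

3*pi/2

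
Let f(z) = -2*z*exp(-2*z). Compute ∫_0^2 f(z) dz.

(5 - exp(4))*exp(-4)/2

Integrate by parts once (u = z, dv = -2*exp(-2*z) dz).
An antiderivative is F(z) = (2*z + 1)*exp(-2*z)/2.
Then F(2) - F(0) = (5*exp(-4)/2) - (1/2) = (5 - exp(4))*exp(-4)/2.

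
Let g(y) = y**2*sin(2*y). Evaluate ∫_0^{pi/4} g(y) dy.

-1/4 + pi/8

Integrate by parts twice (u = y^2, dv = sin(2*y) dy).
An antiderivative is F(y) = -y**2*cos(2*y)/2 + y*sin(2*y)/2 + cos(2*y)/4.
Then F(pi/4) - F(0) = (pi/8) - (1/4) = -1/4 + pi/8.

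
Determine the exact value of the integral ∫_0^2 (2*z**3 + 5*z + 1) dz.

20

By the power rule, an antiderivative is F(z) = z**4/2 + 5*z**2/2 + z.
Then F(2) - F(0) = (20) - (0) = 20.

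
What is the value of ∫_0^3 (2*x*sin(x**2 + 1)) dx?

Let u = x**2 + 1, so du = 2*x dx. When x = 0, u = 1; when x = 3, u = 10.
The integral becomes ∫ sin(u) du from 1 to 10, with antiderivative -cos(u).
Back in x: F(x) = -cos(x**2 + 1).
Then F(3) - F(0) = (-cos(10)) - (-cos(1)) = cos(1) - cos(10).

cos(1) - cos(10)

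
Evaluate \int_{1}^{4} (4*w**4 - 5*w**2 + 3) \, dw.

3612/5

By the power rule, an antiderivative is F(w) = 4*w**5/5 - 5*w**3/3 + 3*w.
Then F(4) - F(1) = (10868/15) - (32/15) = 3612/5.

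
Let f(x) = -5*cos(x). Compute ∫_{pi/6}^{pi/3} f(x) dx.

An antiderivative is F(x) = -5*sin(x).
Then F(pi/3) - F(pi/6) = (-5*sqrt(3)/2) - (-5/2) = 5/2 - 5*sqrt(3)/2.

5/2 - 5*sqrt(3)/2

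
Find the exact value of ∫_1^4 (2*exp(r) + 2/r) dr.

-2*exp(1) + 2*log(4) + 2*exp(4)

An antiderivative is F(r) = 2*exp(r) + 2*log(r).
Then F(4) - F(1) = (2*log(4) + 2*exp(4)) - (2*exp(1)) = -2*exp(1) + 2*log(4) + 2*exp(4).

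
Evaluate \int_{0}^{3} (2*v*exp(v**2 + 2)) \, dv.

Let u = v**2 + 2, so du = 2*v dv. When v = 0, u = 2; when v = 3, u = 11.
The integral becomes ∫ exp(u) du from 2 to 11, with antiderivative exp(u).
Back in v: F(v) = exp(v**2 + 2).
Then F(3) - F(0) = (exp(11)) - (exp(2)) = -exp(2) + exp(11).

-exp(2) + exp(11)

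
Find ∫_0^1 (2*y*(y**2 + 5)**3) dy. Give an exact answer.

Let u = y**2 + 5, so du = 2*y dy. When y = 0, u = 5; when y = 1, u = 6.
The integral becomes ∫ u**3 du from 5 to 6, with antiderivative u**4/4.
Back in y: F(y) = (y**2 + 5)**4/4.
Then F(1) - F(0) = (324) - (625/4) = 671/4.

671/4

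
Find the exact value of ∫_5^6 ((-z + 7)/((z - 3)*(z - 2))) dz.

-14*log(2) + 9*log(3)

Factor the denominator: z**2 - 5*z + 6 = (z - 2)(z - 3).
Partial fractions: (-z + 7)/((z - 3)*(z - 2)) = -5/(z - 2) + 4/(z - 3).
An antiderivative is F(z) = 4*log(z - 3) - 5*log(z - 2).
Then F(6) - F(5) = (-10*log(2) + 4*log(3)) - (-5*log(3) + 4*log(2)) = -14*log(2) + 9*log(3).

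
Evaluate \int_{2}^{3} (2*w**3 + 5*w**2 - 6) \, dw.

By the power rule, an antiderivative is F(w) = w**4/2 + 5*w**3/3 - 6*w.
Then F(3) - F(2) = (135/2) - (28/3) = 349/6.

349/6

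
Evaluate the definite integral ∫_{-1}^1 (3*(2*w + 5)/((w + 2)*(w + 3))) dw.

3*log(2) + 3*log(3)

Factor the denominator: w**2 + 5*w + 6 = (w + 3)(w + 2).
Partial fractions: 3*(2*w + 5)/((w + 2)*(w + 3)) = 3/(w + 3) + 3/(w + 2).
An antiderivative is F(w) = 3*log(w + 2) + 3*log(w + 3).
Then F(1) - F(-1) = (3*log(3) + 6*log(2)) - (log(8)) = 3*log(2) + 3*log(3).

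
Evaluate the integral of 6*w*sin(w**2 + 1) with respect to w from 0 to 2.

-3*cos(5) + 3*cos(1)

Let u = w**2 + 1, so du = 2*w dw. When w = 0, u = 1; when w = 2, u = 5.
The integral becomes 3·∫ sin(u) du from 1 to 5, with antiderivative -3*cos(u).
Back in w: F(w) = -3*cos(w**2 + 1).
Then F(2) - F(0) = (-3*cos(5)) - (-3*cos(1)) = -3*cos(5) + 3*cos(1).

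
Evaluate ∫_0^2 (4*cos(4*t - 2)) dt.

Let u = 4*t - 2, so du = 4 dt. When t = 0, u = -2; when t = 2, u = 6.
The integral becomes ∫ cos(u) du from -2 to 6, with antiderivative sin(u).
Back in t: F(t) = sin(4*t - 2).
Then F(2) - F(0) = (sin(6)) - (-sin(2)) = sin(6) + sin(2).

sin(6) + sin(2)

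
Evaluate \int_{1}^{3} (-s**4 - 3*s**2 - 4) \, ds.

-412/5

By the power rule, an antiderivative is F(s) = -s**5/5 - s**3 - 4*s.
Then F(3) - F(1) = (-438/5) - (-26/5) = -412/5.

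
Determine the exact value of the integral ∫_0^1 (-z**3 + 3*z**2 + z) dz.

By the power rule, an antiderivative is F(z) = -z**4/4 + z**3 + z**2/2.
Then F(1) - F(0) = (5/4) - (0) = 5/4.

5/4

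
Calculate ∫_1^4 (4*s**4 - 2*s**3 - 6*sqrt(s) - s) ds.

By the power rule, an antiderivative is F(s) = 4*s**5/5 - s**4/2 - 4*s**(3/2) - s**2/2.
Then F(4) - F(1) = (3256/5) - (-21/5) = 3277/5.

3277/5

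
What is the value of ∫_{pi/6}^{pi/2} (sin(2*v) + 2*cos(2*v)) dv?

An antiderivative is F(v) = sin(2*v) - cos(2*v)/2.
Then F(pi/2) - F(pi/6) = (1/2) - (-1/4 + sqrt(3)/2) = 3/4 - sqrt(3)/2.

3/4 - sqrt(3)/2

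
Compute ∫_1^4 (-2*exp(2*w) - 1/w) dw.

An antiderivative is F(w) = -exp(2*w) - log(w).
Then F(4) - F(1) = (-exp(8) - log(4)) - (-exp(2)) = -exp(8) - log(4) + exp(2).

-exp(8) - log(4) + exp(2)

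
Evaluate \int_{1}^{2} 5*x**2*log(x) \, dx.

-35/9 + 40*log(2)/3

Integrate by parts once (u = ln x, dv = 5*x**2 dx).
An antiderivative is F(x) = 5*x**3*(3*log(x) - 1)/9.
Then F(2) - F(1) = (-40/9 + 40*log(2)/3) - (-5/9) = -35/9 + 40*log(2)/3.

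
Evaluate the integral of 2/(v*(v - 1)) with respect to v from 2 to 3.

Factor the denominator: v**2 - v = v(v - 1).
Partial fractions: 2/(v*(v - 1)) = -2/v + 2/(v - 1).
An antiderivative is F(v) = -2*log(v) + 2*log(v - 1).
Then F(3) - F(2) = (log(4/9)) - (-log(4)) = log(16/9).

log(16/9)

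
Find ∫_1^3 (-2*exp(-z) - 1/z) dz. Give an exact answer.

An antiderivative is F(z) = -log(z) + 2*exp(-z).
Then F(3) - F(1) = (-log(3) + 2*exp(-3)) - (2*exp(-1)) = -log(3) - 2*exp(-1) + 2*exp(-3).

-log(3) - 2*exp(-1) + 2*exp(-3)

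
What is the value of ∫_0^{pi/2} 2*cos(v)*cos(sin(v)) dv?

Let u = sin(v), so du = cos(v) dv. When v = 0, u = 0; when v = pi/2, u = 1.
The integral becomes 2·∫ cos(u) du from 0 to 1, with antiderivative 2*sin(u).
Back in v: F(v) = 2*sin(sin(v)).
Then F(pi/2) - F(0) = (2*sin(1)) - (0) = 2*sin(1).

2*sin(1)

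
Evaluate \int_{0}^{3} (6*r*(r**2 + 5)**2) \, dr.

Let u = r**2 + 5, so du = 2*r dr. When r = 0, u = 5; when r = 3, u = 14.
The integral becomes 3·∫ u**2 du from 5 to 14, with antiderivative u**3.
Back in r: F(r) = (r**2 + 5)**3.
Then F(3) - F(0) = (2744) - (125) = 2619.

2619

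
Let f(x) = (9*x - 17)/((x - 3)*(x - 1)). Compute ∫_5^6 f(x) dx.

Factor the denominator: x**2 - 4*x + 3 = (x - 1)(x - 3).
Partial fractions: (9*x - 17)/((x - 3)*(x - 1)) = 4/(x - 1) + 5/(x - 3).
An antiderivative is F(x) = 5*log(x - 3) + 4*log(x - 1).
Then F(6) - F(5) = (5*log(3) + 4*log(5)) - (13*log(2)) = -13*log(2) + 5*log(3) + 4*log(5).

-13*log(2) + 5*log(3) + 4*log(5)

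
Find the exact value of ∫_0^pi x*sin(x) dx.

pi

Integrate by parts once (u = x, dv = sin(x) dx).
An antiderivative is F(x) = -x*cos(x) + sin(x).
Then F(pi) - F(0) = (pi) - (0) = pi.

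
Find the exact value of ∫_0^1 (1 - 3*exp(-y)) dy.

An antiderivative is F(y) = y + 3*exp(-y).
Then F(1) - F(0) = (1 + 3*exp(-1)) - (3) = -2 + 3*exp(-1).

-2 + 3*exp(-1)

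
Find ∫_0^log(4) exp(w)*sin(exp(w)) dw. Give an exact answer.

Let u = exp(w), so du = exp(w) dw. When w = 0, u = 1; when w = log(4), u = 4.
The integral becomes ∫ sin(u) du from 1 to 4, with antiderivative -cos(u).
Back in w: F(w) = -cos(exp(w)).
Then F(log(4)) - F(0) = (-cos(4)) - (-cos(1)) = cos(1) - cos(4).

cos(1) - cos(4)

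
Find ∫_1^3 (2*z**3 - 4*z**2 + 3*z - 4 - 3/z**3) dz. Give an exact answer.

By the power rule, an antiderivative is F(z) = z**4/2 - 4*z**3/3 + 3*z**2/2 - 4*z + 3/(2*z**2).
Then F(3) - F(1) = (37/6) - (-11/6) = 8.

8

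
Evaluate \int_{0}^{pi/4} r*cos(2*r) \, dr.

Integrate by parts once (u = r, dv = cos(2*r) dr).
An antiderivative is F(r) = r*sin(2*r)/2 + cos(2*r)/4.
Then F(pi/4) - F(0) = (pi/8) - (1/4) = -1/4 + pi/8.

-1/4 + pi/8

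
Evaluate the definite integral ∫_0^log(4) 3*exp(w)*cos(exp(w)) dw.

Let u = exp(w), so du = exp(w) dw. When w = 0, u = 1; when w = log(4), u = 4.
The integral becomes 3·∫ cos(u) du from 1 to 4, with antiderivative 3*sin(u).
Back in w: F(w) = 3*sin(exp(w)).
Then F(log(4)) - F(0) = (3*sin(4)) - (3*sin(1)) = -3*sin(1) + 3*sin(4).

-3*sin(1) + 3*sin(4)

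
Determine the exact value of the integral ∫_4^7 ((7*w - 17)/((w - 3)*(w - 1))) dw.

Factor the denominator: w**2 - 4*w + 3 = (w - 1)(w - 3).
Partial fractions: (7*w - 17)/((w - 3)*(w - 1)) = 5/(w - 1) + 2/(w - 3).
An antiderivative is F(w) = 2*log(w - 3) + 5*log(w - 1).
Then F(7) - F(4) = (5*log(3) + 9*log(2)) - (5*log(3)) = 9*log(2).

9*log(2)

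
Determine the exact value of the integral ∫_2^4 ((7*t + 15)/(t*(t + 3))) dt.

Factor the denominator: t**2 + 3*t = (t + 3)t.
Partial fractions: (7*t + 15)/(t*(t + 3)) = 2/(t + 3) + 5/t.
An antiderivative is F(t) = 5*log(t) + 2*log(t + 3).
Then F(4) - F(2) = (2*log(7) + 10*log(2)) - (2*log(5) + 5*log(2)) = -2*log(5) + 5*log(2) + 2*log(7).

-2*log(5) + 5*log(2) + 2*log(7)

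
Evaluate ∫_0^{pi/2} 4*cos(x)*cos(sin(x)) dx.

Let u = sin(x), so du = cos(x) dx. When x = 0, u = 0; when x = pi/2, u = 1.
The integral becomes 4·∫ cos(u) du from 0 to 1, with antiderivative 4*sin(u).
Back in x: F(x) = 4*sin(sin(x)).
Then F(pi/2) - F(0) = (4*sin(1)) - (0) = 4*sin(1).

4*sin(1)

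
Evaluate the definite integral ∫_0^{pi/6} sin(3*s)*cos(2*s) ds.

Use the identity sin(3*s)cos(2*s) = [sin(5*s) + sin(s)]/2.
An antiderivative is F(s) = -cos(s)/2 - cos(5*s)/10.
Then F(pi/6) - F(0) = (-sqrt(3)/5) - (-3/5) = 3/5 - sqrt(3)/5.

3/5 - sqrt(3)/5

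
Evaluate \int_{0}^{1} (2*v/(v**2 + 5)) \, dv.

log(6/5)

Let u = v**2 + 5, so du = 2*v dv. When v = 0, u = 5; when v = 1, u = 6.
The integral becomes ∫ 1/u du from 5 to 6, with antiderivative log(u).
Back in v: F(v) = log(v**2 + 5).
Then F(1) - F(0) = (log(6)) - (log(5)) = log(6/5).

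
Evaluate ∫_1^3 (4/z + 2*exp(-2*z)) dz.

An antiderivative is F(z) = 4*log(z) - exp(-2*z).
Then F(3) - F(1) = (-exp(-6) + 4*log(3)) - (-exp(-2)) = -exp(-6) + exp(-2) + 4*log(3).

-exp(-6) + exp(-2) + 4*log(3)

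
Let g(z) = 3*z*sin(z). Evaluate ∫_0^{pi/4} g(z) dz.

3*sqrt(2)*(4 - pi)/8

Integrate by parts once (u = z, dv = 3*sin(z) dz).
An antiderivative is F(z) = -3*z*cos(z) + 3*sin(z).
Then F(pi/4) - F(0) = (3*sqrt(2)*(4 - pi)/8) - (0) = 3*sqrt(2)*(4 - pi)/8.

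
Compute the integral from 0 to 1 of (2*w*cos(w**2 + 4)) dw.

Let u = w**2 + 4, so du = 2*w dw. When w = 0, u = 4; when w = 1, u = 5.
The integral becomes ∫ cos(u) du from 4 to 5, with antiderivative sin(u).
Back in w: F(w) = sin(w**2 + 4).
Then F(1) - F(0) = (sin(5)) - (sin(4)) = sin(5) - sin(4).

sin(5) - sin(4)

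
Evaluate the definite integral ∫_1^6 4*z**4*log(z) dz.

Integrate by parts once (u = ln z, dv = 4*z**4 dz).
An antiderivative is F(z) = 4*z**5*(5*log(z) - 1)/25.
Then F(6) - F(1) = (-31104/25 + 31104*log(6)/5) - (-4/25) = -1244 + 31104*log(6)/5.

-1244 + 31104*log(6)/5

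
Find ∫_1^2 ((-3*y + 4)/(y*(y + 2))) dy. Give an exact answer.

Factor the denominator: y**2 + 2*y = (y + 2)y.
Partial fractions: (-3*y + 4)/(y*(y + 2)) = -5/(y + 2) + 2/y.
An antiderivative is F(y) = 2*log(y) - 5*log(y + 2).
Then F(2) - F(1) = (-8*log(2)) - (-5*log(3)) = -8*log(2) + 5*log(3).

-8*log(2) + 5*log(3)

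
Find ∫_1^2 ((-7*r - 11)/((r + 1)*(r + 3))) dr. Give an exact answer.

Factor the denominator: r**2 + 4*r + 3 = (r + 3)(r + 1).
Partial fractions: (-7*r - 11)/((r + 1)*(r + 3)) = -5/(r + 3) - 2/(r + 1).
An antiderivative is F(r) = -2*log(r + 1) - 5*log(r + 3).
Then F(2) - F(1) = (-5*log(5) - 2*log(3)) - (-12*log(2)) = -5*log(5) - 2*log(3) + 12*log(2).

-5*log(5) - 2*log(3) + 12*log(2)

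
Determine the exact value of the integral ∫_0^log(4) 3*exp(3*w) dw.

63

Let u = exp(w), so du = exp(w) dw. When w = 0, u = 1; when w = log(4), u = 4.
The integral becomes 3·∫ u**2 du from 1 to 4, with antiderivative u**3.
Back in w: F(w) = exp(3*w).
Then F(log(4)) - F(0) = (64) - (1) = 63.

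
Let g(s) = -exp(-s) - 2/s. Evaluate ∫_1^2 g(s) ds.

-2*log(2) - exp(-1) + exp(-2)

An antiderivative is F(s) = -2*log(s) + exp(-s).
Then F(2) - F(1) = (-2*log(2) + exp(-2)) - (exp(-1)) = -2*log(2) - exp(-1) + exp(-2).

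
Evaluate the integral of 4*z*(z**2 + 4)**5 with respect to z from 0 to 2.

86016

Let u = z**2 + 4, so du = 2*z dz. When z = 0, u = 4; when z = 2, u = 8.
The integral becomes 2·∫ u**5 du from 4 to 8, with antiderivative u**6/3.
Back in z: F(z) = (z**2 + 4)**6/3.
Then F(2) - F(0) = (262144/3) - (4096/3) = 86016.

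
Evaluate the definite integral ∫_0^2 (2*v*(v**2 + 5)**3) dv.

Let u = v**2 + 5, so du = 2*v dv. When v = 0, u = 5; when v = 2, u = 9.
The integral becomes ∫ u**3 du from 5 to 9, with antiderivative u**4/4.
Back in v: F(v) = (v**2 + 5)**4/4.
Then F(2) - F(0) = (6561/4) - (625/4) = 1484.

1484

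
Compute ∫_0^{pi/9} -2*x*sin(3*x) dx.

-sqrt(3)/9 + pi/27

Integrate by parts once (u = x, dv = -2*sin(3*x) dx).
An antiderivative is F(x) = 2*x*cos(3*x)/3 - 2*sin(3*x)/9.
Then F(pi/9) - F(0) = (-sqrt(3)/9 + pi/27) - (0) = -sqrt(3)/9 + pi/27.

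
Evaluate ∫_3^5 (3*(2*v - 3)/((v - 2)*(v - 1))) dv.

3*log(2) + 3*log(3)

Factor the denominator: v**2 - 3*v + 2 = (v - 1)(v - 2).
Partial fractions: 3*(2*v - 3)/((v - 2)*(v - 1)) = 3/(v - 1) + 3/(v - 2).
An antiderivative is F(v) = 3*log(v - 2) + 3*log(v - 1).
Then F(5) - F(3) = (3*log(3) + 6*log(2)) - (log(8)) = 3*log(2) + 3*log(3).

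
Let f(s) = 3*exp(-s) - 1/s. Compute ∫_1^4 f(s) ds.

An antiderivative is F(s) = -log(s) - 3*exp(-s).
Then F(4) - F(1) = ((-log(4**exp(4)) - 3)*exp(-4)) - (-3*exp(-1)) = (-log(4**exp(4)) - 3 + 3*exp(3))*exp(-4).

(-log(4**exp(4)) - 3 + 3*exp(3))*exp(-4)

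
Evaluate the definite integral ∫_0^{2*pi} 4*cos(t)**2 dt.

4*pi

Use the identity cos^2(t) = (1 + cos(2*t))/2.
An antiderivative is F(t) = 2*t + sin(2*t).
Then F(2*pi) - F(0) = (4*pi) - (0) = 4*pi.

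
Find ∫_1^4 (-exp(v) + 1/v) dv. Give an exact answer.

An antiderivative is F(v) = -exp(v) + log(v).
Then F(4) - F(1) = (-exp(4) + log(4)) - (-exp(1)) = -exp(4) + log(4) + exp(1).

-exp(4) + log(4) + exp(1)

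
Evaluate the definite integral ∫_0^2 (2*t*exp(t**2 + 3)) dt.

Let u = t**2 + 3, so du = 2*t dt. When t = 0, u = 3; when t = 2, u = 7.
The integral becomes ∫ exp(u) du from 3 to 7, with antiderivative exp(u).
Back in t: F(t) = exp(t**2 + 3).
Then F(2) - F(0) = (exp(7)) - (exp(3)) = -exp(3) + exp(7).

-exp(3) + exp(7)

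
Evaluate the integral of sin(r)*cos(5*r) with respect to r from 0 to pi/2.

1/6

Use the identity sin(r)cos(5*r) = [sin(6*r) + sin(-4*r)]/2.
An antiderivative is F(r) = cos(4*r)/8 - cos(6*r)/12.
Then F(pi/2) - F(0) = (5/24) - (1/24) = 1/6.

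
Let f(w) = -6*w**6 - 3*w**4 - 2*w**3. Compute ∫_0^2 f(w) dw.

By the power rule, an antiderivative is F(w) = -6*w**7/7 - 3*w**5/5 - w**4/2.
Then F(2) - F(0) = (-4792/35) - (0) = -4792/35.

-4792/35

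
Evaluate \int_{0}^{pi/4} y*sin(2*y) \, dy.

1/4

Integrate by parts once (u = y, dv = sin(2*y) dy).
An antiderivative is F(y) = -y*cos(2*y)/2 + sin(2*y)/4.
Then F(pi/4) - F(0) = (1/4) - (0) = 1/4.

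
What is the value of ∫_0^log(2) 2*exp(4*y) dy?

Let u = exp(y), so du = exp(y) dy. When y = 0, u = 1; when y = log(2), u = 2.
The integral becomes 2·∫ u**3 du from 1 to 2, with antiderivative u**4/2.
Back in y: F(y) = exp(4*y)/2.
Then F(log(2)) - F(0) = (8) - (1/2) = 15/2.

15/2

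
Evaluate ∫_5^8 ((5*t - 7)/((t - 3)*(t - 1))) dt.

-6*log(2) + log(7) + 4*log(5)

Factor the denominator: t**2 - 4*t + 3 = (t - 1)(t - 3).
Partial fractions: (5*t - 7)/((t - 3)*(t - 1)) = 1/(t - 1) + 4/(t - 3).
An antiderivative is F(t) = 4*log(t - 3) + log(t - 1).
Then F(8) - F(5) = (log(7) + 4*log(5)) - (log(64)) = -6*log(2) + log(7) + 4*log(5).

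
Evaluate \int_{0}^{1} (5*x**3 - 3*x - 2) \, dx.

-9/4

By the power rule, an antiderivative is F(x) = 5*x**4/4 - 3*x**2/2 - 2*x.
Then F(1) - F(0) = (-9/4) - (0) = -9/4.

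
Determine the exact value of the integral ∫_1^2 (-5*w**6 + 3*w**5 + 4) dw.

-773/14

By the power rule, an antiderivative is F(w) = -5*w**7/7 + w**6/2 + 4*w.
Then F(2) - F(1) = (-360/7) - (53/14) = -773/14.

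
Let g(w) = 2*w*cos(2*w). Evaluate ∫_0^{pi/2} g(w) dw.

Integrate by parts once (u = w, dv = 2*cos(2*w) dw).
An antiderivative is F(w) = w*sin(2*w) + cos(2*w)/2.
Then F(pi/2) - F(0) = (-1/2) - (1/2) = -1.

-1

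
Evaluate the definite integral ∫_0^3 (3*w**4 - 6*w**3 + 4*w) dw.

423/10

By the power rule, an antiderivative is F(w) = 3*w**5/5 - 3*w**4/2 + 2*w**2.
Then F(3) - F(0) = (423/10) - (0) = 423/10.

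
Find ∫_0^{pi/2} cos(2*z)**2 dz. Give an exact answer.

Use the identity cos^2(2*z) = (1 + cos(4*z))/2.
An antiderivative is F(z) = z/2 + sin(4*z)/8.
Then F(pi/2) - F(0) = (pi/4) - (0) = pi/4.

pi/4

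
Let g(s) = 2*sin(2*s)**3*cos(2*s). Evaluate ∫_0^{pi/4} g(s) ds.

1/4

Let u = sin(2*s), so du = 2*cos(2*s) ds. When s = 0, u = 0; when s = pi/4, u = 1.
The integral becomes ∫ u**3 du from 0 to 1, with antiderivative u**4/4.
Back in s: F(s) = sin(2*s)**4/4.
Then F(pi/4) - F(0) = (1/4) - (0) = 1/4.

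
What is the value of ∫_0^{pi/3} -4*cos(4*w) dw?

sqrt(3)/2

An antiderivative is F(w) = -sin(4*w).
Then F(pi/3) - F(0) = (sqrt(3)/2) - (0) = sqrt(3)/2.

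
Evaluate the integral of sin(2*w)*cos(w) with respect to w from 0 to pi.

4/3

Use the identity sin(2*w)cos(w) = [sin(3*w) + sin(w)]/2.
An antiderivative is F(w) = -cos(w)/2 - cos(3*w)/6.
Then F(pi) - F(0) = (2/3) - (-2/3) = 4/3.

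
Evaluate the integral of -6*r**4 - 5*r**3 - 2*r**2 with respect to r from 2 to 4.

-22916/15

By the power rule, an antiderivative is F(r) = -6*r**5/5 - 5*r**4/4 - 2*r**3/3.
Then F(4) - F(2) = (-23872/15) - (-956/15) = -22916/15.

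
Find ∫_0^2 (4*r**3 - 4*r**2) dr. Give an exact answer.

16/3

By the power rule, an antiderivative is F(r) = r**4 - 4*r**3/3.
Then F(2) - F(0) = (16/3) - (0) = 16/3.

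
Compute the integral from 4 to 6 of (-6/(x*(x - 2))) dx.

log(27/64)

Factor the denominator: x**2 - 2*x = x(x - 2).
Partial fractions: -6/(x*(x - 2)) = 3/x - 3/(x - 2).
An antiderivative is F(x) = 3*log(x) - 3*log(x - 2).
Then F(6) - F(4) = (log(27/8)) - (log(8)) = log(27/64).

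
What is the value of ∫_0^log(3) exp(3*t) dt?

Let u = exp(t), so du = exp(t) dt. When t = 0, u = 1; when t = log(3), u = 3.
The integral becomes ∫ u**2 du from 1 to 3, with antiderivative u**3/3.
Back in t: F(t) = exp(3*t)/3.
Then F(log(3)) - F(0) = (9) - (1/3) = 26/3.

26/3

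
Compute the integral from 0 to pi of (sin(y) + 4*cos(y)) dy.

An antiderivative is F(y) = 4*sin(y) - cos(y).
Then F(pi) - F(0) = (1) - (-1) = 2.

2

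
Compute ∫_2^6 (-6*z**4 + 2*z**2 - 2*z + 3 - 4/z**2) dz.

By the power rule, an antiderivative is F(z) = -6*z**5/5 + 2*z**3/3 - z**2 + 3*z + 4/z.
Then F(6) - F(2) = (-138068/15) - (-436/15) = -137632/15.

-137632/15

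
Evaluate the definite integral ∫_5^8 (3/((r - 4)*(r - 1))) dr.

Factor the denominator: r**2 - 5*r + 4 = (r - 1)(r - 4).
Partial fractions: 3/((r - 4)*(r - 1)) = -1/(r - 1) + 1/(r - 4).
An antiderivative is F(r) = log(r - 4) - log(r - 1).
Then F(8) - F(5) = (log(4/7)) - (-log(4)) = log(16/7).

log(16/7)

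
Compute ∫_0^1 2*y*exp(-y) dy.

Integrate by parts once (u = y, dv = 2*exp(-y) dy).
An antiderivative is F(y) = (-2*y - 2)*exp(-y).
Then F(1) - F(0) = (-4*exp(-1)) - (-2) = 2 - 4*exp(-1).

2 - 4*exp(-1)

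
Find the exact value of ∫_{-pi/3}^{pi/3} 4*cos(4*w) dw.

-sqrt(3)

An antiderivative is F(w) = sin(4*w).
Then F(pi/3) - F(-pi/3) = (-sqrt(3)/2) - (sqrt(3)/2) = -sqrt(3).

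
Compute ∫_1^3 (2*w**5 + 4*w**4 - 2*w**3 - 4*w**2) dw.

1808/5

By the power rule, an antiderivative is F(w) = w**6/3 + 4*w**5/5 - w**4/2 - 4*w**3/3.
Then F(3) - F(1) = (3609/10) - (-7/10) = 1808/5.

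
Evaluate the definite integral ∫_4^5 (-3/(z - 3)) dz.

An antiderivative is F(z) = -3*log(z - 3).
Then F(5) - F(4) = (-log(8)) - (0) = -log(8).

-log(8)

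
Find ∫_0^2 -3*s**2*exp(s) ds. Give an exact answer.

6 - 6*exp(2)

Integrate by parts twice (u = s^2, dv = -3*exp(s) ds).
An antiderivative is F(s) = (-3*s**2 + 6*s - 6)*exp(s).
Then F(2) - F(0) = (-6*exp(2)) - (-6) = 6 - 6*exp(2).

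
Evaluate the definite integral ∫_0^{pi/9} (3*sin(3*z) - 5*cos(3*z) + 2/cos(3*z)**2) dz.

1/2 - sqrt(3)/6

An antiderivative is F(z) = -5*sin(3*z)/3 - cos(3*z) + 2*tan(3*z)/3.
Then F(pi/9) - F(0) = (-1/2 - sqrt(3)/6) - (-1) = 1/2 - sqrt(3)/6.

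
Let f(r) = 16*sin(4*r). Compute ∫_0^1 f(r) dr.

Let u = 4*r, so du = 4 dr. When r = 0, u = 0; when r = 1, u = 4.
The integral becomes 4·∫ sin(u) du from 0 to 4, with antiderivative -4*cos(u).
Back in r: F(r) = -4*cos(4*r).
Then F(1) - F(0) = (-4*cos(4)) - (-4) = 4 - 4*cos(4).

4 - 4*cos(4)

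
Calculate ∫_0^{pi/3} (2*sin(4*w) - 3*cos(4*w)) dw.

3*sqrt(3)/8 + 3/4

An antiderivative is F(w) = -3*sin(4*w)/4 - cos(4*w)/2.
Then F(pi/3) - F(0) = (1/4 + 3*sqrt(3)/8) - (-1/2) = 3*sqrt(3)/8 + 3/4.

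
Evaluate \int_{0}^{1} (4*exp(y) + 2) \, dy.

An antiderivative is F(y) = 2*y + 4*exp(y).
Then F(1) - F(0) = (2 + 4*E) - (4) = -2 + 4*E.

-2 + 4*E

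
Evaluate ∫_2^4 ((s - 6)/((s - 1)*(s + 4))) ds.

Factor the denominator: s**2 + 3*s - 4 = (s + 4)(s - 1).
Partial fractions: (s - 6)/((s - 1)*(s + 4)) = 2/(s + 4) - 1/(s - 1).
An antiderivative is F(s) = -log(s - 1) + 2*log(s + 4).
Then F(4) - F(2) = (log(64/3)) - (log(36)) = log(16/27).

log(16/27)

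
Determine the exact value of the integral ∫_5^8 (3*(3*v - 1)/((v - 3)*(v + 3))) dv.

Factor the denominator: v**2 - 9 = (v + 3)(v - 3).
Partial fractions: 3*(3*v - 1)/((v - 3)*(v + 3)) = 5/(v + 3) + 4/(v - 3).
An antiderivative is F(v) = 4*log(v - 3) + 5*log(v + 3).
Then F(8) - F(5) = (4*log(5) + 5*log(11)) - (19*log(2)) = -19*log(2) + 4*log(5) + 5*log(11).

-19*log(2) + 4*log(5) + 5*log(11)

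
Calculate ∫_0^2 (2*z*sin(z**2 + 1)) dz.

Let u = z**2 + 1, so du = 2*z dz. When z = 0, u = 1; when z = 2, u = 5.
The integral becomes ∫ sin(u) du from 1 to 5, with antiderivative -cos(u).
Back in z: F(z) = -cos(z**2 + 1).
Then F(2) - F(0) = (-cos(5)) - (-cos(1)) = -cos(5) + cos(1).

-cos(5) + cos(1)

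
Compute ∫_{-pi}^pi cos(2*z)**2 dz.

pi

Use the identity cos^2(2*z) = (1 + cos(4*z))/2.
An antiderivative is F(z) = z/2 + sin(4*z)/8.
Then F(pi) - F(-pi) = (pi/2) - (-pi/2) = pi.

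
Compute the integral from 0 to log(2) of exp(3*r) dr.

Let u = exp(r), so du = exp(r) dr. When r = 0, u = 1; when r = log(2), u = 2.
The integral becomes ∫ u**2 du from 1 to 2, with antiderivative u**3/3.
Back in r: F(r) = exp(3*r)/3.
Then F(log(2)) - F(0) = (8/3) - (1/3) = 7/3.

7/3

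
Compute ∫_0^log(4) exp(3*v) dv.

Let u = exp(v), so du = exp(v) dv. When v = 0, u = 1; when v = log(4), u = 4.
The integral becomes ∫ u**2 du from 1 to 4, with antiderivative u**3/3.
Back in v: F(v) = exp(3*v)/3.
Then F(log(4)) - F(0) = (64/3) - (1/3) = 21.

21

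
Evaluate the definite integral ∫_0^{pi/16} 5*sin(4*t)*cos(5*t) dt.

Use the identity sin(4*t)cos(5*t) = [sin(9*t) + sin(-t)]/2.
An antiderivative is F(t) = 5*cos(t)/2 - 5*cos(9*t)/18.
Then F(pi/16) - F(0) = (5*sin(pi/16)/18 + 5*cos(pi/16)/2) - (20/9) = -20/9 + 5*sin(pi/16)/18 + 5*cos(pi/16)/2.

-20/9 + 5*sin(pi/16)/18 + 5*cos(pi/16)/2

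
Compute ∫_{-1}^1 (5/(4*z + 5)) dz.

An antiderivative is F(z) = 5*log(4*z + 5)/4.
Then F(1) - F(-1) = (5*log(3)/2) - (0) = 5*log(3)/2.

5*log(3)/2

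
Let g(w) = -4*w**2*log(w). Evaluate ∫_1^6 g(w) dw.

Integrate by parts once (u = ln w, dv = -4*w**2 dw).
An antiderivative is F(w) = -4*w**3*(3*log(w) - 1)/9.
Then F(6) - F(1) = (-288*log(3) - 288*log(2) + 96) - (4/9) = -288*log(3) - 288*log(2) + 860/9.

-288*log(3) - 288*log(2) + 860/9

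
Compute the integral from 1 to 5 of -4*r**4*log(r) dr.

12496/25 - 2500*log(5)

Integrate by parts once (u = ln r, dv = -4*r**4 dr).
An antiderivative is F(r) = -4*r**5*(5*log(r) - 1)/25.
Then F(5) - F(1) = (500 - 2500*log(5)) - (4/25) = 12496/25 - 2500*log(5).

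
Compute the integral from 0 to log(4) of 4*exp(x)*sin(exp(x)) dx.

4*cos(1) - 4*cos(4)

Let u = exp(x), so du = exp(x) dx. When x = 0, u = 1; when x = log(4), u = 4.
The integral becomes 4·∫ sin(u) du from 1 to 4, with antiderivative -4*cos(u).
Back in x: F(x) = -4*cos(exp(x)).
Then F(log(4)) - F(0) = (-4*cos(4)) - (-4*cos(1)) = 4*cos(1) - 4*cos(4).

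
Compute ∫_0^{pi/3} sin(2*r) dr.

An antiderivative is F(r) = -cos(2*r)/2.
Then F(pi/3) - F(0) = (1/4) - (-1/2) = 3/4.

3/4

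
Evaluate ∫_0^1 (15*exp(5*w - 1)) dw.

-(3 - 3*exp(5))*exp(-1)

Let u = 5*w - 1, so du = 5 dw. When w = 0, u = -1; when w = 1, u = 4.
The integral becomes 3·∫ exp(u) du from -1 to 4, with antiderivative 3*exp(u).
Back in w: F(w) = 3*exp(5*w - 1).
Then F(1) - F(0) = (3*exp(4)) - (3*exp(-1)) = -(3 - 3*exp(5))*exp(-1).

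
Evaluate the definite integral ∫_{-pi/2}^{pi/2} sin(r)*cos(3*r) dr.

Use the identity sin(r)cos(3*r) = [sin(4*r) + sin(-2*r)]/2.
An antiderivative is F(r) = cos(2*r)/4 - cos(4*r)/8.
Then F(pi/2) - F(-pi/2) = (-3/8) - (-3/8) = 0.

0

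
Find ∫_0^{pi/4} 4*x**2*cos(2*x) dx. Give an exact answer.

-1 + pi**2/8

Integrate by parts twice (u = x^2, dv = 4*cos(2*x) dx).
An antiderivative is F(x) = 2*x**2*sin(2*x) + 2*x*cos(2*x) - sin(2*x).
Then F(pi/4) - F(0) = (-1 + pi**2/8) - (0) = -1 + pi**2/8.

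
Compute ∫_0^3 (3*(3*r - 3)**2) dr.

Let u = 3*r - 3, so du = 3 dr. When r = 0, u = -3; when r = 3, u = 6.
The integral becomes ∫ u**2 du from -3 to 6, with antiderivative u**3/3.
Back in r: F(r) = (3*r - 3)**3/3.
Then F(3) - F(0) = (72) - (-9) = 81.

81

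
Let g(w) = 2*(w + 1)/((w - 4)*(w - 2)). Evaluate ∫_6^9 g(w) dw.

Factor the denominator: w**2 - 6*w + 8 = (w - 2)(w - 4).
Partial fractions: 2*(w + 1)/((w - 4)*(w - 2)) = -3/(w - 2) + 5/(w - 4).
An antiderivative is F(w) = 5*log(w - 4) - 3*log(w - 2).
Then F(9) - F(6) = (-3*log(7) + 5*log(5)) - (-log(2)) = -3*log(7) + log(2) + 5*log(5).

-3*log(7) + log(2) + 5*log(5)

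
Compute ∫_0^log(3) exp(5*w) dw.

Let u = exp(w), so du = exp(w) dw. When w = 0, u = 1; when w = log(3), u = 3.
The integral becomes ∫ u**4 du from 1 to 3, with antiderivative u**5/5.
Back in w: F(w) = exp(5*w)/5.
Then F(log(3)) - F(0) = (243/5) - (1/5) = 242/5.

242/5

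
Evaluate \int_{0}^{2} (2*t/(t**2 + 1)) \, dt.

Let u = t**2 + 1, so du = 2*t dt. When t = 0, u = 1; when t = 2, u = 5.
The integral becomes ∫ 1/u du from 1 to 5, with antiderivative log(u).
Back in t: F(t) = log(t**2 + 1).
Then F(2) - F(0) = (log(5)) - (0) = log(5).

log(5)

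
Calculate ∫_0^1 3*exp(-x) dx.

3 - 3*exp(-1)

An antiderivative is F(x) = -3*exp(-x).
Then F(1) - F(0) = (-3*exp(-1)) - (-3) = 3 - 3*exp(-1).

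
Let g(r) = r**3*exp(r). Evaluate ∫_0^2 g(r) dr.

Integrate by parts 3 times (u = r^3, dv = exp(r) dr).
An antiderivative is F(r) = (r**3 - 3*r**2 + 6*r - 6)*exp(r).
Then F(2) - F(0) = (2*exp(2)) - (-6) = 6 + 2*exp(2).

6 + 2*exp(2)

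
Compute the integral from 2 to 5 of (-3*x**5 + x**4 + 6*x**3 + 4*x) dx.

By the power rule, an antiderivative is F(x) = -x**6/2 + x**5/5 + 3*x**4/2 + 2*x**2.
Then F(5) - F(2) = (-6200) - (32/5) = -31032/5.

-31032/5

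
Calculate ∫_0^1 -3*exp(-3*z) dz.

An antiderivative is F(z) = exp(-3*z).
Then F(1) - F(0) = (exp(-3)) - (1) = -1 + exp(-3).

-1 + exp(-3)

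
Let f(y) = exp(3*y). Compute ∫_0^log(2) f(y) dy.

Let u = exp(y), so du = exp(y) dy. When y = 0, u = 1; when y = log(2), u = 2.
The integral becomes ∫ u**2 du from 1 to 2, with antiderivative u**3/3.
Back in y: F(y) = exp(3*y)/3.
Then F(log(2)) - F(0) = (8/3) - (1/3) = 7/3.

7/3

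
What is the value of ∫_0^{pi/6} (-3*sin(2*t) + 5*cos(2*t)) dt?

An antiderivative is F(t) = 5*sin(2*t)/2 + 3*cos(2*t)/2.
Then F(pi/6) - F(0) = (3/4 + 5*sqrt(3)/4) - (3/2) = -3/4 + 5*sqrt(3)/4.

-3/4 + 5*sqrt(3)/4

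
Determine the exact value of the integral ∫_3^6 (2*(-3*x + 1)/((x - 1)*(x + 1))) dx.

-4*log(7) - 2*log(5) + 10*log(2)

Factor the denominator: x**2 - 1 = (x + 1)(x - 1).
Partial fractions: 2*(-3*x + 1)/((x - 1)*(x + 1)) = -4/(x + 1) - 2/(x - 1).
An antiderivative is F(x) = -2*log(x - 1) - 4*log(x + 1).
Then F(6) - F(3) = (-4*log(7) - 2*log(5)) - (-10*log(2)) = -4*log(7) - 2*log(5) + 10*log(2).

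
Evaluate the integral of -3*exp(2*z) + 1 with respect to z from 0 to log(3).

An antiderivative is F(z) = -3*exp(2*z)/2 + z.
Then F(log(3)) - F(0) = (-27/2 + log(3)) - (-3/2) = -12 + log(3).

-12 + log(3)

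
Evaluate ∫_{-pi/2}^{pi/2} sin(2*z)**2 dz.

Use the identity sin^2(2*z) = (1 - cos(4*z))/2.
An antiderivative is F(z) = z/2 - sin(4*z)/8.
Then F(pi/2) - F(-pi/2) = (pi/4) - (-pi/4) = pi/2.

pi/2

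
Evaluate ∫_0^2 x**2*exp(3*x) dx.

-2/27 + 26*exp(6)/27

Integrate by parts twice (u = x^2, dv = exp(3*x) dx).
An antiderivative is F(x) = (9*x**2 - 6*x + 2)*exp(3*x)/27.
Then F(2) - F(0) = (26*exp(6)/27) - (2/27) = -2/27 + 26*exp(6)/27.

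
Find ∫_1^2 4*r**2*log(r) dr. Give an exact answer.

Integrate by parts once (u = ln r, dv = 4*r**2 dr).
An antiderivative is F(r) = 4*r**3*(3*log(r) - 1)/9.
Then F(2) - F(1) = (-32/9 + 32*log(2)/3) - (-4/9) = -28/9 + 32*log(2)/3.

-28/9 + 32*log(2)/3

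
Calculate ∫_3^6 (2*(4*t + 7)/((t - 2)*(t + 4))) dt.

-3*log(7) + 3*log(5) + 13*log(2)

Factor the denominator: t**2 + 2*t - 8 = (t + 4)(t - 2).
Partial fractions: 2*(4*t + 7)/((t - 2)*(t + 4)) = 3/(t + 4) + 5/(t - 2).
An antiderivative is F(t) = 5*log(t - 2) + 3*log(t + 4).
Then F(6) - F(3) = (3*log(5) + 13*log(2)) - (3*log(7)) = -3*log(7) + 3*log(5) + 13*log(2).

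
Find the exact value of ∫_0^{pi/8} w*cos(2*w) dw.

-1/4 + sqrt(2)*pi/32 + sqrt(2)/8

Integrate by parts once (u = w, dv = cos(2*w) dw).
An antiderivative is F(w) = w*sin(2*w)/2 + cos(2*w)/4.
Then F(pi/8) - F(0) = (sqrt(2)*(pi + 4)/32) - (1/4) = -1/4 + sqrt(2)*pi/32 + sqrt(2)/8.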